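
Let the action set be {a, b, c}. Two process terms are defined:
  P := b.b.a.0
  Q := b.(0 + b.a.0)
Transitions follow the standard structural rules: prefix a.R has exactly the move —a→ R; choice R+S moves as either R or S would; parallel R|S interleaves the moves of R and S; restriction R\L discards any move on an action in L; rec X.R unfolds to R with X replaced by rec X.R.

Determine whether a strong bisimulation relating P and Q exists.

P ~ Q

Reachable graph of P (4 states):
  s0 = b.b.a.0 has moves -b-> s1
  s1 = b.a.0 has moves -b-> s2
  s2 = a.0 has moves -a-> s3
  s3 = 0 has moves (no moves)
Reachable graph of Q (4 states):
  t0 = b.(0 + b.a.0) has moves -b-> t1
  t1 = 0 + b.a.0 has moves -b-> t2
  t2 = a.0 has moves -a-> t3
  t3 = 0 has moves (no moves)
Bisimilarity quotient blocks:
  B0 = {s0, t0}
  B1 = {s1, t1}
  B2 = {s2, t2}
  B3 = {s3, t3}
s0 ∈ B0, t0 ∈ B0 → same block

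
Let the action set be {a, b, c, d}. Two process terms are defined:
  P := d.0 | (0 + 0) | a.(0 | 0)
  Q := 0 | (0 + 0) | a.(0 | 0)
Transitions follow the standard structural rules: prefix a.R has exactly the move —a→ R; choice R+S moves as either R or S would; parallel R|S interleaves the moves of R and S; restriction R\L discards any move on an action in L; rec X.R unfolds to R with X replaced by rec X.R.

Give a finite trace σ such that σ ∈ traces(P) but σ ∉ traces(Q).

Reachable graph of P (4 states):
  u0 = d.0 | (0 + 0) | a.(0 | 0) has moves -a-> u1, -d-> u2
  u1 = d.0 | (0 + 0) | (0 | 0) has moves -d-> u3
  u2 = 0 | (0 + 0) | a.(0 | 0) has moves -a-> u3
  u3 = 0 | (0 + 0) | (0 | 0) has moves deadlocked
Reachable graph of Q (2 states):
  v0 = 0 | (0 + 0) | a.(0 | 0) has moves -a-> v1
  v1 = 0 | (0 + 0) | (0 | 0) has moves deadlocked
Executing d from P (initial set {u0}):
  after d @ step 1: {u2}
  ✓ P
Executing d from Q (initial set {v0}):
  after d @ step 1: ∅  — Q cannot continue

d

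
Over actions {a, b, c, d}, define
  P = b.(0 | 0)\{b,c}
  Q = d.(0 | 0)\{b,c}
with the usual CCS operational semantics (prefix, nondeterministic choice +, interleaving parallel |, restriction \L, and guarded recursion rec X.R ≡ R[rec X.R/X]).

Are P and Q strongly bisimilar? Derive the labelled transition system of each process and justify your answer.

P ≁ Q

P's transition system — 2 states:
  u0 = b.(0 | 0)\{b,c} → --b--▸ u1
  u1 = (0 | 0)\{b,c} → stopped
Q's transition system — 2 states:
  v0 = d.(0 | 0)\{b,c} → --d--▸ v1
  v1 = (0 | 0)\{b,c} → stopped
Partition-refinement fixed point:
  B0 = {u0}
  B1 = {u1, v1}
  B2 = {v0}
u0 ∈ B0, v0 ∈ B2 → different blocks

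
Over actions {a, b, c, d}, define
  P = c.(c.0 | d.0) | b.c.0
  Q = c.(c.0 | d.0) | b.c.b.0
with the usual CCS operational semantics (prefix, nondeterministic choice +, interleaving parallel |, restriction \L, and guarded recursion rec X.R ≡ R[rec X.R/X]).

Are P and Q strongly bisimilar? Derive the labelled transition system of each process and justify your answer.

LTS(P): 15 reachable states
  u0 = c.(c.0 | d.0) | b.c.0 has moves —b→ u1, —c→ u2
  u1 = c.(c.0 | d.0) | c.0 has moves —c→ u3, —c→ u4
  u2 = c.0 | d.0 | b.c.0 has moves —b→ u4, —c→ u5, —d→ u6
  u3 = c.(c.0 | d.0) | 0 has moves —c→ u7
  u4 = c.0 | d.0 | c.0 has moves —c→ u7, —c→ u8, —d→ u9
  u5 = 0 | d.0 | b.c.0 has moves —b→ u8, —d→ u10
  u6 = c.0 | 0 | b.c.0 has moves —b→ u9, —c→ u10
  u7 = c.0 | d.0 | 0 has moves —c→ u11, —d→ u12
  u8 = 0 | d.0 | c.0 has moves —c→ u11, —d→ u13
  u9 = c.0 | 0 | c.0 has moves —c→ u12, —c→ u13
  u10 = 0 | 0 | b.c.0 has moves —b→ u13
  u11 = 0 | d.0 | 0 has moves —d→ u14
  u12 = c.0 | 0 | 0 has moves —c→ u14
  u13 = 0 | 0 | c.0 has moves —c→ u14
  u14 = 0 | 0 | 0 has moves ∅
LTS(Q): 20 reachable states
  v0 = c.(c.0 | d.0) | b.c.b.0 has moves —b→ v1, —c→ v2
  v1 = c.(c.0 | d.0) | c.b.0 has moves —c→ v3, —c→ v4
  v2 = c.0 | d.0 | b.c.b.0 has moves —b→ v4, —c→ v5, —d→ v6
  v3 = c.(c.0 | d.0) | b.0 has moves —b→ v7, —c→ v8
  v4 = c.0 | d.0 | c.b.0 has moves —c→ v8, —c→ v9, —d→ v10
  v5 = 0 | d.0 | b.c.b.0 has moves —b→ v9, —d→ v11
  v6 = c.0 | 0 | b.c.b.0 has moves —b→ v10, —c→ v11
  v7 = c.(c.0 | d.0) | 0 has moves —c→ v12
  v8 = c.0 | d.0 | b.0 has moves —b→ v12, —c→ v13, —d→ v14
  v9 = 0 | d.0 | c.b.0 has moves —c→ v13, —d→ v15
  v10 = c.0 | 0 | c.b.0 has moves —c→ v14, —c→ v15
  v11 = 0 | 0 | b.c.b.0 has moves —b→ v15
  v12 = c.0 | d.0 | 0 has moves —c→ v16, —d→ v17
  v13 = 0 | d.0 | b.0 has moves —b→ v16, —d→ v18
  v14 = c.0 | 0 | b.0 has moves —b→ v17, —c→ v18
  v15 = 0 | 0 | c.b.0 has moves —c→ v18
  v16 = 0 | d.0 | 0 has moves —d→ v19
  v17 = c.0 | 0 | 0 has moves —c→ v19
  v18 = 0 | 0 | b.0 has moves —b→ v19
  v19 = 0 | 0 | 0 has moves ∅
Coarsest stable partition (strong bisimilarity classes):
  B0 = {u0}
  B1 = {u2}
  B2 = {u6}
  B3 = {u10}
  B4 = {u12, u13, v17}
  B5 = {u14, v19}
  B6 = {u9}
  B7 = {u5}
  B8 = {u7, u8, v12}
  B9 = {u11, v16}
  B10 = {u4}
  B11 = {u1}
  B12 = {u3, v7}
  B13 = {v0}
  B14 = {v1}
  B15 = {v4}
  B16 = {v10}
  B17 = {v15}
  B18 = {v18}
  B19 = {v14}
  B20 = {v9}
  B21 = {v13}
  B22 = {v8}
  B23 = {v3}
  B24 = {v2}
  B25 = {v6}
  B26 = {v11}
  B27 = {v5}
u0 ∈ B0, v0 ∈ B13 → different blocks

not bisimilar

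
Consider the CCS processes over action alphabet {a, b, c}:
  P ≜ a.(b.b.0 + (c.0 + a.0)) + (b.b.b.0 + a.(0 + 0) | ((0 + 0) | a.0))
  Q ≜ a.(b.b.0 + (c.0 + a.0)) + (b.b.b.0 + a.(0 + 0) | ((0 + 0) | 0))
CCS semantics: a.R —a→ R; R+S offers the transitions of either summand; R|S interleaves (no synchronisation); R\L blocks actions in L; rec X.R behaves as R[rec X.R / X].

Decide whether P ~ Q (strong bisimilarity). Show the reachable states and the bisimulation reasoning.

LTS(P): 8 reachable states
  m0 = a.(b.b.0 + (c.0 + a.0)) + (b.b.b.0 + a.(0 + 0) | ((0 + 0) | a.0)) has moves --a--▸ m1, --a--▸ m2, --a--▸ m3, --b--▸ m4
  m1 = (0 + 0) | ((0 + 0) | a.0) has moves --a--▸ m5
  m2 = a.(0 + 0) | ((0 + 0) | 0) has moves --a--▸ m5
  m3 = b.b.0 + (c.0 + a.0) has moves --a--▸ m6, --b--▸ m7, --c--▸ m6
  m4 = b.b.0 has moves --b--▸ m7
  m5 = (0 + 0) | ((0 + 0) | 0) has moves stopped
  m6 = 0 has moves stopped
  m7 = b.0 has moves --b--▸ m6
LTS(Q): 6 reachable states
  n0 = a.(b.b.0 + (c.0 + a.0)) + (b.b.b.0 + a.(0 + 0) | ((0 + 0) | 0)) has moves --a--▸ n1, --a--▸ n2, --b--▸ n3
  n1 = (0 + 0) | ((0 + 0) | 0) has moves stopped
  n2 = b.b.0 + (c.0 + a.0) has moves --a--▸ n4, --b--▸ n5, --c--▸ n4
  n3 = b.b.0 has moves --b--▸ n5
  n4 = 0 has moves stopped
  n5 = b.0 has moves --b--▸ n4
Bisimilarity quotient blocks:
  B0 = {m0}
  B1 = {m3, n2}
  B2 = {m5, m6, n1, n4}
  B3 = {m7, n5}
  B4 = {m1, m2}
  B5 = {m4, n3}
  B6 = {n0}
m0 ∈ B0, n0 ∈ B6 → different blocks

NO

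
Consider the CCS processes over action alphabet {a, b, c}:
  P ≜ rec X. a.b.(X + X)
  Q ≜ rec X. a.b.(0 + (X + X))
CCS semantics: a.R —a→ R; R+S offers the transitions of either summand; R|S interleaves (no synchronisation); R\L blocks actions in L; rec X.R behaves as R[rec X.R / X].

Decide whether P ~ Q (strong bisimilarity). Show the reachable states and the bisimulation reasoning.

YES

Reachable graph of P (3 states):
  s0 = rec X. a.b.(X + X) has moves —a→ s1
  s1 = b.((rec X. a.b.(X + X)) + (rec X. a.b.(X + X))) has moves —b→ s2
  s2 = (rec X. a.b.(X + X)) + (rec X. a.b.(X + X)) has moves —a→ s1
Reachable graph of Q (3 states):
  t0 = rec X. a.b.(0 + (X + X)) has moves —a→ t1
  t1 = b.(0 + ((rec X. a.b.(0 + (X + X))) + (rec X. a.b.(0 + (X + X))))) has moves —b→ t2
  t2 = 0 + ((rec X. a.b.(0 + (X + X))) + (rec X. a.b.(0 + (X + X)))) has moves —a→ t1
Bisimilarity quotient blocks:
  B0 = {s0, s2, t0, t2}
  B1 = {s1, t1}
s0 ∈ B0, t0 ∈ B0 → same block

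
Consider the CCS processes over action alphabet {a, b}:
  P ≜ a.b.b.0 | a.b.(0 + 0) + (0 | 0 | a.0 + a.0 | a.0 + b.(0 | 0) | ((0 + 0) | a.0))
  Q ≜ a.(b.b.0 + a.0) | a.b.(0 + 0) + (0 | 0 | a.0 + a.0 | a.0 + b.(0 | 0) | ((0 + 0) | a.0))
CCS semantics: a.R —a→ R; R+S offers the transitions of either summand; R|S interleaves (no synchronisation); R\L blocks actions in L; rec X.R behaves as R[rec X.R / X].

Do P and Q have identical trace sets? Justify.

traces(P) ≠ traces(Q) — witness ⟨aaa⟩

P's transition system — 19 states:
  s0 = a.b.b.0 | a.b.(0 + 0) + (0 | 0 | a.0 + a.0 | a.0 + b.(0 | 0) | ((0 + 0) | a.0)) has moves ··a··> s1, ··a··> s2, ··a··> s3, ··a··> s4, ··a··> s5, ··a··> s6, ··b··> s7
  s1 = 0 | 0 | 0 has moves ·
  s2 = 0 | a.0 has moves ··a··> s8
  s3 = a.0 | 0 has moves ··a··> s8
  s4 = a.b.b.0 | b.(0 + 0) has moves ··a··> s9, ··b··> s10
  s5 = b.(0 | 0) | ((0 + 0) | 0) has moves ··b··> s11
  s6 = b.b.0 | a.b.(0 + 0) has moves ··a··> s9, ··b··> s12
  s7 = 0 | 0 | ((0 + 0) | a.0) has moves ··a··> s11
  s8 = 0 | 0 has moves ·
  s9 = b.b.0 | b.(0 + 0) has moves ··b··> s13, ··b··> s14
  s10 = a.b.b.0 | (0 + 0) has moves ··a··> s14
  s11 = 0 | 0 | ((0 + 0) | 0) has moves ·
  s12 = b.0 | a.b.(0 + 0) has moves ··a··> s13, ··b··> s15
  s13 = b.0 | b.(0 + 0) has moves ··b··> s16, ··b··> s17
  s14 = b.b.0 | (0 + 0) has moves ··b··> s17
  s15 = 0 | a.b.(0 + 0) has moves ··a··> s16
  s16 = 0 | b.(0 + 0) has moves ··b··> s18
  s17 = b.0 | (0 + 0) has moves ··b··> s18
  s18 = 0 | (0 + 0) has moves ·
Q's transition system — 19 states:
  t0 = a.(b.b.0 + a.0) | a.b.(0 + 0) + (0 | 0 | a.0 + a.0 | a.0 + b.(0 | 0) | ((0 + 0) | a.0)) has moves ··a··> t1, ··a··> t2, ··a··> t3, ··a··> t4, ··a··> t5, ··a··> t6, ··b··> t7
  t1 = (b.b.0 + a.0) | a.b.(0 + 0) has moves ··a··> t8, ··a··> t9, ··b··> t10
  t2 = 0 | 0 | 0 has moves ·
  t3 = 0 | a.0 has moves ··a··> t11
  t4 = a.(b.b.0 + a.0) | b.(0 + 0) has moves ··a··> t8, ··b··> t12
  t5 = a.0 | 0 has moves ··a··> t11
  t6 = b.(0 | 0) | ((0 + 0) | 0) has moves ··b··> t13
  t7 = 0 | 0 | ((0 + 0) | a.0) has moves ··a··> t13
  t8 = (b.b.0 + a.0) | b.(0 + 0) has moves ··a··> t14, ··b··> t15, ··b··> t16
  t9 = 0 | a.b.(0 + 0) has moves ··a··> t14
  t10 = b.0 | a.b.(0 + 0) has moves ··a··> t16, ··b··> t9
  t11 = 0 | 0 has moves ·
  t12 = a.(b.b.0 + a.0) | (0 + 0) has moves ··a··> t15
  t13 = 0 | 0 | ((0 + 0) | 0) has moves ·
  t14 = 0 | b.(0 + 0) has moves ··b··> t17
  t15 = (b.b.0 + a.0) | (0 + 0) has moves ··a··> t17, ··b··> t18
  t16 = b.0 | b.(0 + 0) has moves ··b··> t14, ··b··> t18
  t17 = 0 | (0 + 0) has moves ·
  t18 = b.0 | (0 + 0) has moves ··b··> t17
Run σ = ⟨aaa⟩ on Q: start {t0}
  step 1 (a): {t1, t2, t3, t4, t5, t6}
  step 2 (a): {t11, t8, t9}
  step 3 (a): {t14}
  — Q admits the full trace.
Run σ = ⟨aaa⟩ on P: start {s0}
  step 1 (a): {s1, s2, s3, s4, s5, s6}
  step 2 (a): {s8, s9}
  step 3 (a): no successor for P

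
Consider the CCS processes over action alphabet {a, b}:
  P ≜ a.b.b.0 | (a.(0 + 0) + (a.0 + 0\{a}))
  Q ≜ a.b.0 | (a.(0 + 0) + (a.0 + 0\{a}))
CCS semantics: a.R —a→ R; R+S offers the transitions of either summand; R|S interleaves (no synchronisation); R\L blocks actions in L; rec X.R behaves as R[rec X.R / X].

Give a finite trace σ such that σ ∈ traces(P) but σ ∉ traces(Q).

abb

LTS(P): 12 reachable states
  u0 = a.b.b.0 | (a.(0 + 0) + (a.0 + 0\{a})) | —a→ u1, —a→ u2, —a→ u3
  u1 = a.b.b.0 | (0 + 0) | —a→ u4
  u2 = a.b.b.0 | 0 | —a→ u5
  u3 = b.b.0 | (a.(0 + 0) + (a.0 + 0\{a})) | —a→ u4, —a→ u5, —b→ u6
  u4 = b.b.0 | (0 + 0) | —b→ u7
  u5 = b.b.0 | 0 | —b→ u8
  u6 = b.0 | (a.(0 + 0) + (a.0 + 0\{a})) | —a→ u7, —a→ u8, —b→ u9
  u7 = b.0 | (0 + 0) | —b→ u10
  u8 = b.0 | 0 | —b→ u11
  u9 = 0 | (a.(0 + 0) + (a.0 + 0\{a})) | —a→ u10, —a→ u11
  u10 = 0 | (0 + 0) | ∅
  u11 = 0 | 0 | ∅
LTS(Q): 9 reachable states
  v0 = a.b.0 | (a.(0 + 0) + (a.0 + 0\{a})) | —a→ v1, —a→ v2, —a→ v3
  v1 = a.b.0 | (0 + 0) | —a→ v4
  v2 = a.b.0 | 0 | —a→ v5
  v3 = b.0 | (a.(0 + 0) + (a.0 + 0\{a})) | —a→ v4, —a→ v5, —b→ v6
  v4 = b.0 | (0 + 0) | —b→ v7
  v5 = b.0 | 0 | —b→ v8
  v6 = 0 | (a.(0 + 0) + (a.0 + 0\{a})) | —a→ v7, —a→ v8
  v7 = 0 | (0 + 0) | ∅
  v8 = 0 | 0 | ∅
Executing abb from P (initial set {u0}):
  [1] a ⇒ {u1, u2, u3}
  [2] b ⇒ {u6}
  [3] b ⇒ {u9}
  ✓ P
Executing abb from Q (initial set {v0}):
  [1] a ⇒ {v1, v2, v3}
  [2] b ⇒ {v6}
  [3] b ⇒ ∅ (Q stuck)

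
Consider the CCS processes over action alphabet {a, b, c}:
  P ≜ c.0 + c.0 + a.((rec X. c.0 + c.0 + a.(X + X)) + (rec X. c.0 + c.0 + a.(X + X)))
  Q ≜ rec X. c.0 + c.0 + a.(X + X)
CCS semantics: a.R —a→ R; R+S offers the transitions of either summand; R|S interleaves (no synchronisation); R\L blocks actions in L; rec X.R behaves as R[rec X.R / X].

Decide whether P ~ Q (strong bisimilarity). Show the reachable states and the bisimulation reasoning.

P's transition system — 3 states:
  s0 = c.0 + c.0 + a.((rec X. c.0 + c.0 + a.(X + X)) + (rec X. c.0 + c.0 + a.(X + X))) | =a=> s1, =c=> s2
  s1 = (rec X. c.0 + c.0 + a.(X + X)) + (rec X. c.0 + c.0 + a.(X + X)) | =a=> s1, =c=> s2
  s2 = 0 | ·
Q's transition system — 3 states:
  t0 = rec X. c.0 + c.0 + a.(X + X) | =a=> t1, =c=> t2
  t1 = (rec X. c.0 + c.0 + a.(X + X)) + (rec X. c.0 + c.0 + a.(X + X)) | =a=> t1, =c=> t2
  t2 = 0 | ·
Partition-refinement fixed point:
  B0 = {s0, s1, t0, t1}
  B1 = {s2, t2}
s0 ∈ B0, t0 ∈ B0 → same block

YES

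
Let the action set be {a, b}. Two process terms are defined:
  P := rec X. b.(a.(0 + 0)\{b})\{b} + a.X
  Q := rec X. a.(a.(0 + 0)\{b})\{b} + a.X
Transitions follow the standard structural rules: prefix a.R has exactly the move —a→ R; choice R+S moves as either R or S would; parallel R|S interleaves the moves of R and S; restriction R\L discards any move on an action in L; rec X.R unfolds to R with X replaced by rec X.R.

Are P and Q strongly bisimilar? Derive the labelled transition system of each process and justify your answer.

Reachable graph of P (3 states):
  s0 = rec X. b.(a.(0 + 0)\{b})\{b} + a.X has moves =a=> s0, =b=> s1
  s1 = (a.(0 + 0)\{b})\{b} has moves =a=> s2
  s2 = (0 + 0)\{b}\{b} has moves stopped
Reachable graph of Q (3 states):
  t0 = rec X. a.(a.(0 + 0)\{b})\{b} + a.X has moves =a=> t0, =a=> t1
  t1 = (a.(0 + 0)\{b})\{b} has moves =a=> t2
  t2 = (0 + 0)\{b}\{b} has moves stopped
Partition-refinement fixed point:
  B0 = {s0}
  B1 = {s1, t1}
  B2 = {s2, t2}
  B3 = {t0}
s0 ∈ B0, t0 ∈ B3 → different blocks

P ≁ Q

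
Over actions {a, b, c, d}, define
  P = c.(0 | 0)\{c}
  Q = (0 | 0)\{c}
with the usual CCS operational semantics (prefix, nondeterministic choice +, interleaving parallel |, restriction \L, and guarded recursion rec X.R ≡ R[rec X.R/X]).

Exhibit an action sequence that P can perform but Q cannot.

c

Reachable graph of P (2 states):
  s0 = c.(0 | 0)\{c} ⊢ ··c··> s1
  s1 = (0 | 0)\{c} ⊢ stopped
Reachable graph of Q (1 states):
  t0 = (0 | 0)\{c} ⊢ stopped
Run σ = ⟨c⟩ on P: start {s0}
  step 1 (c): {s1}
  ✓ P
Run σ = ⟨c⟩ on Q: start {t0}
  step 1 (c): ∅ (Q stuck)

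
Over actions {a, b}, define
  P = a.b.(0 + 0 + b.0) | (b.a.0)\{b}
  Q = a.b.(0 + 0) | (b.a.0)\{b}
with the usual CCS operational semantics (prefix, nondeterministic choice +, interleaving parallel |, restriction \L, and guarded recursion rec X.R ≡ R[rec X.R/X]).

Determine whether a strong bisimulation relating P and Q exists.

Reachable graph of P (4 states):
  m0 = a.b.(0 + 0 + b.0) | (b.a.0)\{b} has moves ··a··> m1
  m1 = b.(0 + 0 + b.0) | (b.a.0)\{b} has moves ··b··> m2
  m2 = (0 + 0 + b.0) | (b.a.0)\{b} has moves ··b··> m3
  m3 = 0 | (b.a.0)\{b} has moves ∅
Reachable graph of Q (3 states):
  n0 = a.b.(0 + 0) | (b.a.0)\{b} has moves ··a··> n1
  n1 = b.(0 + 0) | (b.a.0)\{b} has moves ··b··> n2
  n2 = (0 + 0) | (b.a.0)\{b} has moves ∅
Coarsest stable partition (strong bisimilarity classes):
  B0 = {m0}
  B1 = {m1}
  B2 = {m2, n1}
  B3 = {m3, n2}
  B4 = {n0}
m0 ∈ B0, n0 ∈ B4 → different blocks

NO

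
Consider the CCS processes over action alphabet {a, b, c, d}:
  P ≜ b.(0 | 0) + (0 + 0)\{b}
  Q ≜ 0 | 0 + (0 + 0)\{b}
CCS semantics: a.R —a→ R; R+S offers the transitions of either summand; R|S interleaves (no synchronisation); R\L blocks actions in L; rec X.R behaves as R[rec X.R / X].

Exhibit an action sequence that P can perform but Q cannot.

LTS(P): 2 reachable states
  m0 = b.(0 | 0) + (0 + 0)\{b} → --b--▸ m1
  m1 = 0 | 0 → ∅
LTS(Q): 1 reachable states
  n0 = 0 | 0 + (0 + 0)\{b} → ∅
Run σ = ⟨b⟩ on P: start {m0}
  [1] b ⇒ {m1}
  — P admits the full trace.
Run σ = ⟨b⟩ on Q: start {n0}
  [1] b ⇒ no successor for Q

b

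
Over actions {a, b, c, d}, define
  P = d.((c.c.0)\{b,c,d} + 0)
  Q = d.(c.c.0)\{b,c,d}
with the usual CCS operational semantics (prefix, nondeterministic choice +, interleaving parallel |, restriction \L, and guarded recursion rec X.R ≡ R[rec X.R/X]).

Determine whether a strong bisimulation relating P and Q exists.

LTS(P): 2 reachable states
  s0 = d.((c.c.0)\{b,c,d} + 0) | ··d··> s1
  s1 = (c.c.0)\{b,c,d} + 0 | ∅
LTS(Q): 2 reachable states
  t0 = d.(c.c.0)\{b,c,d} | ··d··> t1
  t1 = (c.c.0)\{b,c,d} | ∅
Partition-refinement fixed point:
  B0 = {s0, t0}
  B1 = {s1, t1}
s0 ∈ B0, t0 ∈ B0 → same block

YES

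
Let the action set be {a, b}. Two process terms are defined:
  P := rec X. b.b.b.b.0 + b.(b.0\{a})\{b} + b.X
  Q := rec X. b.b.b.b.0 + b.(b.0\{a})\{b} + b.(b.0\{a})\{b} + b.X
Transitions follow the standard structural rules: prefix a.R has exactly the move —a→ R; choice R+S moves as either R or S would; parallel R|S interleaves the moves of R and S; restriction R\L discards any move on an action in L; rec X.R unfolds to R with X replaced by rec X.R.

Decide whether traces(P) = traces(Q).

trace-equivalent

LTS(P): 6 reachable states
  p0 = rec X. b.b.b.b.0 + b.(b.0\{a})\{b} + b.X → --b--▸ p0, --b--▸ p1, --b--▸ p2
  p1 = (b.0\{a})\{b} → stopped
  p2 = b.b.b.0 → --b--▸ p3
  p3 = b.b.0 → --b--▸ p4
  p4 = b.0 → --b--▸ p5
  p5 = 0 → stopped
LTS(Q): 6 reachable states
  q0 = rec X. b.b.b.b.0 + b.(b.0\{a})\{b} + b.(b.0\{a})\{b} + b.X → --b--▸ q0, --b--▸ q1, --b--▸ q2
  q1 = (b.0\{a})\{b} → stopped
  q2 = b.b.b.0 → --b--▸ q3
  q3 = b.b.0 → --b--▸ q4
  q4 = b.0 → --b--▸ q5
  q5 = 0 → stopped
Partition-refinement fixed point:
  B0 = {p0, q0}
  B1 = {p2, q2}
  B2 = {p3, q3}
  B3 = {p4, q4}
  B4 = {p1, p5, q1, q5}
p0 ∈ B0, q0 ∈ B0 → same block
Bisimilar ⇒ trace-equivalent.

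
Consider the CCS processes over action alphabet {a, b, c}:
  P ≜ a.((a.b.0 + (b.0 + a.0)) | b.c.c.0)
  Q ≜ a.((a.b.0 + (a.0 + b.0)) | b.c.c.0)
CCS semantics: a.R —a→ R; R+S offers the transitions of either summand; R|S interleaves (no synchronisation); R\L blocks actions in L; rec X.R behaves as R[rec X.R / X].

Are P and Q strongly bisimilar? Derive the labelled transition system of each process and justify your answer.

Reachable graph of P (13 states):
  p0 = a.((a.b.0 + (b.0 + a.0)) | b.c.c.0) :: -a-> p1
  p1 = (a.b.0 + (b.0 + a.0)) | b.c.c.0 :: -a-> p2, -a-> p3, -b-> p2, -b-> p4
  p2 = 0 | b.c.c.0 :: -b-> p5
  p3 = b.0 | b.c.c.0 :: -b-> p2, -b-> p6
  p4 = (a.b.0 + (b.0 + a.0)) | c.c.0 :: -a-> p5, -a-> p6, -b-> p5, -c-> p7
  p5 = 0 | c.c.0 :: -c-> p8
  p6 = b.0 | c.c.0 :: -b-> p5, -c-> p9
  p7 = (a.b.0 + (b.0 + a.0)) | c.0 :: -a-> p8, -a-> p9, -b-> p8, -c-> p10
  p8 = 0 | c.0 :: -c-> p11
  p9 = b.0 | c.0 :: -b-> p8, -c-> p12
  p10 = (a.b.0 + (b.0 + a.0)) | 0 :: -a-> p11, -a-> p12, -b-> p11
  p11 = 0 | 0 :: deadlocked
  p12 = b.0 | 0 :: -b-> p11
Reachable graph of Q (13 states):
  q0 = a.((a.b.0 + (a.0 + b.0)) | b.c.c.0) :: -a-> q1
  q1 = (a.b.0 + (a.0 + b.0)) | b.c.c.0 :: -a-> q2, -a-> q3, -b-> q2, -b-> q4
  q2 = 0 | b.c.c.0 :: -b-> q5
  q3 = b.0 | b.c.c.0 :: -b-> q2, -b-> q6
  q4 = (a.b.0 + (a.0 + b.0)) | c.c.0 :: -a-> q5, -a-> q6, -b-> q5, -c-> q7
  q5 = 0 | c.c.0 :: -c-> q8
  q6 = b.0 | c.c.0 :: -b-> q5, -c-> q9
  q7 = (a.b.0 + (a.0 + b.0)) | c.0 :: -a-> q8, -a-> q9, -b-> q8, -c-> q10
  q8 = 0 | c.0 :: -c-> q11
  q9 = b.0 | c.0 :: -b-> q8, -c-> q12
  q10 = (a.b.0 + (a.0 + b.0)) | 0 :: -a-> q11, -a-> q12, -b-> q11
  q11 = 0 | 0 :: deadlocked
  q12 = b.0 | 0 :: -b-> q11
Bisimilarity quotient blocks:
  B0 = {p0, q0}
  B1 = {p1, q1}
  B2 = {p2, q2}
  B3 = {p5, q5}
  B4 = {p8, q8}
  B5 = {p11, q11}
  B6 = {p3, q3}
  B7 = {p6, q6}
  B8 = {p9, q9}
  B9 = {p12, q12}
  B10 = {p4, q4}
  B11 = {p7, q7}
  B12 = {p10, q10}
p0 ∈ B0, q0 ∈ B0 → same block

P ~ Q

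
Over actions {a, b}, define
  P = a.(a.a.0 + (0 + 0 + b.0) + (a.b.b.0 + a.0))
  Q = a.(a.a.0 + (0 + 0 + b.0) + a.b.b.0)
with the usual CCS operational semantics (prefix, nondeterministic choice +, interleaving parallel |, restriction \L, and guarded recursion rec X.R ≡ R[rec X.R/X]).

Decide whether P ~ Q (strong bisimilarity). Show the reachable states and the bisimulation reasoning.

Reachable graph of P (6 states):
  s0 = a.(a.a.0 + (0 + 0 + b.0) + (a.b.b.0 + a.0)) :: =a=> s1
  s1 = a.a.0 + (0 + 0 + b.0) + (a.b.b.0 + a.0) :: =a=> s2, =a=> s3, =a=> s4, =b=> s2
  s2 = 0 :: ·
  s3 = a.0 :: =a=> s2
  s4 = b.b.0 :: =b=> s5
  s5 = b.0 :: =b=> s2
Reachable graph of Q (6 states):
  t0 = a.(a.a.0 + (0 + 0 + b.0) + a.b.b.0) :: =a=> t1
  t1 = a.a.0 + (0 + 0 + b.0) + a.b.b.0 :: =a=> t2, =a=> t3, =b=> t4
  t2 = a.0 :: =a=> t4
  t3 = b.b.0 :: =b=> t5
  t4 = 0 :: ·
  t5 = b.0 :: =b=> t4
Partition-refinement fixed point:
  B0 = {s0}
  B1 = {s1}
  B2 = {s2, t4}
  B3 = {s4, t3}
  B4 = {s5, t5}
  B5 = {s3, t2}
  B6 = {t0}
  B7 = {t1}
s0 ∈ B0, t0 ∈ B6 → different blocks

P ≁ Q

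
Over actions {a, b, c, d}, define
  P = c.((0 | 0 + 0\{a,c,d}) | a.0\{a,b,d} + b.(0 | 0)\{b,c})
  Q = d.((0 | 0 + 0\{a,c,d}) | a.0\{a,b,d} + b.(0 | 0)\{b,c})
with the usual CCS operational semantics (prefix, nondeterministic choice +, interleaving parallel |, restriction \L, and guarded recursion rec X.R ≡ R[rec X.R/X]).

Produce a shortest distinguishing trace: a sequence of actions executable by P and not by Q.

c

P's transition system — 4 states:
  m0 = c.((0 | 0 + 0\{a,c,d}) | a.0\{a,b,d} + b.(0 | 0)\{b,c}) ⊢ --c--▸ m1
  m1 = (0 | 0 + 0\{a,c,d}) | a.0\{a,b,d} + b.(0 | 0)\{b,c} ⊢ --a--▸ m2, --b--▸ m3
  m2 = (0 | 0 + 0\{a,c,d}) | 0\{a,b,d} ⊢ deadlocked
  m3 = (0 | 0)\{b,c} ⊢ deadlocked
Q's transition system — 4 states:
  n0 = d.((0 | 0 + 0\{a,c,d}) | a.0\{a,b,d} + b.(0 | 0)\{b,c}) ⊢ --d--▸ n1
  n1 = (0 | 0 + 0\{a,c,d}) | a.0\{a,b,d} + b.(0 | 0)\{b,c} ⊢ --a--▸ n2, --b--▸ n3
  n2 = (0 | 0 + 0\{a,c,d}) | 0\{a,b,d} ⊢ deadlocked
  n3 = (0 | 0)\{b,c} ⊢ deadlocked
Executing c from P (initial set {m0}):
  [1] c ⇒ {m1}
  P completes σ.
Executing c from Q (initial set {n0}):
  [1] c ⇒ no successor for Q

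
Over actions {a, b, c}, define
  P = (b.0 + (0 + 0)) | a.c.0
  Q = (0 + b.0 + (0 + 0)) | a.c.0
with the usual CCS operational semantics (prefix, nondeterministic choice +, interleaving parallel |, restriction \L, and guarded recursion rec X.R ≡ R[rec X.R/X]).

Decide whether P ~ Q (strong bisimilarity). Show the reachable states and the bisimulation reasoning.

Reachable graph of P (6 states):
  m0 = (b.0 + (0 + 0)) | a.c.0 | —a→ m1, —b→ m2
  m1 = (b.0 + (0 + 0)) | c.0 | —b→ m3, —c→ m4
  m2 = 0 | a.c.0 | —a→ m3
  m3 = 0 | c.0 | —c→ m5
  m4 = (b.0 + (0 + 0)) | 0 | —b→ m5
  m5 = 0 | 0 | ∅
Reachable graph of Q (6 states):
  n0 = (0 + b.0 + (0 + 0)) | a.c.0 | —a→ n1, —b→ n2
  n1 = (0 + b.0 + (0 + 0)) | c.0 | —b→ n3, —c→ n4
  n2 = 0 | a.c.0 | —a→ n3
  n3 = 0 | c.0 | —c→ n5
  n4 = (0 + b.0 + (0 + 0)) | 0 | —b→ n5
  n5 = 0 | 0 | ∅
Partition-refinement fixed point:
  B0 = {m0, n0}
  B1 = {m1, n1}
  B2 = {m4, n4}
  B3 = {m5, n5}
  B4 = {m3, n3}
  B5 = {m2, n2}
m0 ∈ B0, n0 ∈ B0 → same block

P ~ Q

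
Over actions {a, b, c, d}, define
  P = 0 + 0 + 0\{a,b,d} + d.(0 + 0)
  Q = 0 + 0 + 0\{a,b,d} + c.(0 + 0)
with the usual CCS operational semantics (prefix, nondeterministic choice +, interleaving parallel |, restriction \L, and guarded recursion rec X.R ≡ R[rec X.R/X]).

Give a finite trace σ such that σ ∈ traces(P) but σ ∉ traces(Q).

LTS(P): 2 reachable states
  p0 = 0 + 0 + 0\{a,b,d} + d.(0 + 0) :: ··d··> p1
  p1 = 0 + 0 :: ·
LTS(Q): 2 reachable states
  q0 = 0 + 0 + 0\{a,b,d} + c.(0 + 0) :: ··c··> q1
  q1 = 0 + 0 :: ·
Executing d from P (initial set {p0}):
  after d @ step 1: {p1}
  — P admits the full trace.
Executing d from Q (initial set {q0}):
  after d @ step 1: ∅  — Q cannot continue

d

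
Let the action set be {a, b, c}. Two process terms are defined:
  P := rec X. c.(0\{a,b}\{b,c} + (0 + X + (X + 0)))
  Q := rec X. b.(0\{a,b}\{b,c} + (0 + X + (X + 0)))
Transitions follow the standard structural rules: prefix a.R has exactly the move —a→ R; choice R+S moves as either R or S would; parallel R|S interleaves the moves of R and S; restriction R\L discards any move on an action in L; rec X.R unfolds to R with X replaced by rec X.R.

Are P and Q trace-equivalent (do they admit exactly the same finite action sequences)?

traces(P) ≠ traces(Q) — witness ⟨c⟩

Reachable graph of P (2 states):
  u0 = rec X. c.(0\{a,b}\{b,c} + (0 + X + (X + 0))) has moves =c=> u1
  u1 = 0\{a,b}\{b,c} + (0 + (rec X. c.(0\{a,b}\{b,c} + (0 + X + (X + 0)))) + ((rec X. c.(0\{a,b}\{b,c} + (0 + X + (X + 0)))) + 0)) has moves =c=> u1
Reachable graph of Q (2 states):
  v0 = rec X. b.(0\{a,b}\{b,c} + (0 + X + (X + 0))) has moves =b=> v1
  v1 = 0\{a,b}\{b,c} + (0 + (rec X. b.(0\{a,b}\{b,c} + (0 + X + (X + 0)))) + ((rec X. b.(0\{a,b}\{b,c} + (0 + X + (X + 0)))) + 0)) has moves =b=> v1
Executing c from P (initial set {u0}):
  [1] c ⇒ {u1}
  — P admits the full trace.
Executing c from Q (initial set {v0}):
  [1] c ⇒ ∅ (Q stuck)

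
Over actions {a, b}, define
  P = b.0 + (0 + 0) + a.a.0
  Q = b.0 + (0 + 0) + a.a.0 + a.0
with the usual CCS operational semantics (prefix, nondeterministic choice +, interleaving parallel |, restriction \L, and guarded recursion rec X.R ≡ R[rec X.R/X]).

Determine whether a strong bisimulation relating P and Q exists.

NO

Reachable graph of P (3 states):
  m0 = b.0 + (0 + 0) + a.a.0 :: ··a··> m1, ··b··> m2
  m1 = a.0 :: ··a··> m2
  m2 = 0 :: ∅
Reachable graph of Q (3 states):
  n0 = b.0 + (0 + 0) + a.a.0 + a.0 :: ··a··> n1, ··a··> n2, ··b··> n1
  n1 = 0 :: ∅
  n2 = a.0 :: ··a··> n1
Partition-refinement fixed point:
  B0 = {m0}
  B1 = {m2, n1}
  B2 = {m1, n2}
  B3 = {n0}
m0 ∈ B0, n0 ∈ B3 → different blocks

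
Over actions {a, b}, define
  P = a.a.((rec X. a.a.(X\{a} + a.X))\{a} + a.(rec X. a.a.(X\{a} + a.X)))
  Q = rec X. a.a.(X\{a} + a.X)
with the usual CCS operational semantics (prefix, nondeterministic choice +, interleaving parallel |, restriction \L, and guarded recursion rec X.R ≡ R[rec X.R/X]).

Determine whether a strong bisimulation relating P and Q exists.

LTS(P): 4 reachable states
  s0 = a.a.((rec X. a.a.(X\{a} + a.X))\{a} + a.(rec X. a.a.(X\{a} + a.X))) | —a→ s1
  s1 = a.((rec X. a.a.(X\{a} + a.X))\{a} + a.(rec X. a.a.(X\{a} + a.X))) | —a→ s2
  s2 = (rec X. a.a.(X\{a} + a.X))\{a} + a.(rec X. a.a.(X\{a} + a.X)) | —a→ s3
  s3 = rec X. a.a.(X\{a} + a.X) | —a→ s1
LTS(Q): 3 reachable states
  t0 = rec X. a.a.(X\{a} + a.X) | —a→ t1
  t1 = a.((rec X. a.a.(X\{a} + a.X))\{a} + a.(rec X. a.a.(X\{a} + a.X))) | —a→ t2
  t2 = (rec X. a.a.(X\{a} + a.X))\{a} + a.(rec X. a.a.(X\{a} + a.X)) | —a→ t0
Coarsest stable partition (strong bisimilarity classes):
  B0 = {s0, s1, s2, s3, t0, t1, t2}
s0 ∈ B0, t0 ∈ B0 → same block

bisimilar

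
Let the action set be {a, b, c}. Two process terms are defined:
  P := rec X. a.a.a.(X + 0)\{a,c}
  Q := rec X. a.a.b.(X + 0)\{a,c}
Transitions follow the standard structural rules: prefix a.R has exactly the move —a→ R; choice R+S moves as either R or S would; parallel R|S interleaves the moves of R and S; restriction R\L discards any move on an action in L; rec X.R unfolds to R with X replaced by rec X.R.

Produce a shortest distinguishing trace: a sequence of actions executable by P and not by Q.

P's transition system — 4 states:
  m0 = rec X. a.a.a.(X + 0)\{a,c} | —a→ m1
  m1 = a.a.((rec X. a.a.a.(X + 0)\{a,c}) + 0)\{a,c} | —a→ m2
  m2 = a.((rec X. a.a.a.(X + 0)\{a,c}) + 0)\{a,c} | —a→ m3
  m3 = ((rec X. a.a.a.(X + 0)\{a,c}) + 0)\{a,c} | ∅
Q's transition system — 4 states:
  n0 = rec X. a.a.b.(X + 0)\{a,c} | —a→ n1
  n1 = a.b.((rec X. a.a.b.(X + 0)\{a,c}) + 0)\{a,c} | —a→ n2
  n2 = b.((rec X. a.a.b.(X + 0)\{a,c}) + 0)\{a,c} | —b→ n3
  n3 = ((rec X. a.a.b.(X + 0)\{a,c}) + 0)\{a,c} | ∅
Run σ = ⟨aaa⟩ on P: start {m0}
  [1] a ⇒ {m1}
  [2] a ⇒ {m2}
  [3] a ⇒ {m3}
  P completes σ.
Run σ = ⟨aaa⟩ on Q: start {n0}
  [1] a ⇒ {n1}
  [2] a ⇒ {n2}
  [3] a ⇒ no successor for Q

aaa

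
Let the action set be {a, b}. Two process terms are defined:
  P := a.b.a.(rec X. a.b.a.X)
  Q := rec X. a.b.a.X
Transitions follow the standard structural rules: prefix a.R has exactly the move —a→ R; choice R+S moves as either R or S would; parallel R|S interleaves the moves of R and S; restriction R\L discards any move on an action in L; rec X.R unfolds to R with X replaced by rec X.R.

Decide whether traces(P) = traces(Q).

YES

Reachable graph of P (4 states):
  s0 = a.b.a.(rec X. a.b.a.X) → —a→ s1
  s1 = b.a.(rec X. a.b.a.X) → —b→ s2
  s2 = a.(rec X. a.b.a.X) → —a→ s3
  s3 = rec X. a.b.a.X → —a→ s1
Reachable graph of Q (3 states):
  t0 = rec X. a.b.a.X → —a→ t1
  t1 = b.a.(rec X. a.b.a.X) → —b→ t2
  t2 = a.(rec X. a.b.a.X) → —a→ t0
Bisimilarity quotient blocks:
  B0 = {s0, s3, t0}
  B1 = {s1, t1}
  B2 = {s2, t2}
s0 ∈ B0, t0 ∈ B0 → same block
Bisimilar ⇒ trace-equivalent.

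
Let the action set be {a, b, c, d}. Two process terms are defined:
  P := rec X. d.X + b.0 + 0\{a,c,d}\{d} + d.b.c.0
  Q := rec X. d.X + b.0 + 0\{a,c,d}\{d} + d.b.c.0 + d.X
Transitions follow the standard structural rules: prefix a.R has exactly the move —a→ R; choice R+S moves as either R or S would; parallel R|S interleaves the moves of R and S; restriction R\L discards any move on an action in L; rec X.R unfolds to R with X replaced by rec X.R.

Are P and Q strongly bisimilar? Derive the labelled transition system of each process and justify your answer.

P ~ Q

Reachable graph of P (4 states):
  p0 = rec X. d.X + b.0 + 0\{a,c,d}\{d} + d.b.c.0 :: —b→ p1, —d→ p0, —d→ p2
  p1 = 0 :: stopped
  p2 = b.c.0 :: —b→ p3
  p3 = c.0 :: —c→ p1
Reachable graph of Q (4 states):
  q0 = rec X. d.X + b.0 + 0\{a,c,d}\{d} + d.b.c.0 + d.X :: —b→ q1, —d→ q0, —d→ q2
  q1 = 0 :: stopped
  q2 = b.c.0 :: —b→ q3
  q3 = c.0 :: —c→ q1
Coarsest stable partition (strong bisimilarity classes):
  B0 = {p0, q0}
  B1 = {p2, q2}
  B2 = {p3, q3}
  B3 = {p1, q1}
p0 ∈ B0, q0 ∈ B0 → same block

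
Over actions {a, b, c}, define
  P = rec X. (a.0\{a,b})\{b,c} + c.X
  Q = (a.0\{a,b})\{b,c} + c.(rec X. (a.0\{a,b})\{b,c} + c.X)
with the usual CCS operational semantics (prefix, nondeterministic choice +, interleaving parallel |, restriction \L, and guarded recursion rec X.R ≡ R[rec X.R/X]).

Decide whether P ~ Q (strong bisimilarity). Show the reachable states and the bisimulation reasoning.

P's transition system — 2 states:
  s0 = rec X. (a.0\{a,b})\{b,c} + c.X ⊢ —a→ s1, —c→ s0
  s1 = 0\{a,b}\{b,c} ⊢ deadlocked
Q's transition system — 3 states:
  t0 = (a.0\{a,b})\{b,c} + c.(rec X. (a.0\{a,b})\{b,c} + c.X) ⊢ —a→ t1, —c→ t2
  t1 = 0\{a,b}\{b,c} ⊢ deadlocked
  t2 = rec X. (a.0\{a,b})\{b,c} + c.X ⊢ —a→ t1, —c→ t2
Bisimilarity quotient blocks:
  B0 = {s0, t0, t2}
  B1 = {s1, t1}
s0 ∈ B0, t0 ∈ B0 → same block

YES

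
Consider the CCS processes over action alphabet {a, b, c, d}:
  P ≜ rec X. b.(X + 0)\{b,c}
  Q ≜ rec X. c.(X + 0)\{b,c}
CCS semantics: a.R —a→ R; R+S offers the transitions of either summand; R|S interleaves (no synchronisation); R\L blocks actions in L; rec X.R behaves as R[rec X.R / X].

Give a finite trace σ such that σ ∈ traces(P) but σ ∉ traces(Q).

Reachable graph of P (2 states):
  s0 = rec X. b.(X + 0)\{b,c} :: -b-> s1
  s1 = ((rec X. b.(X + 0)\{b,c}) + 0)\{b,c} :: (no moves)
Reachable graph of Q (2 states):
  t0 = rec X. c.(X + 0)\{b,c} :: -c-> t1
  t1 = ((rec X. c.(X + 0)\{b,c}) + 0)\{b,c} :: (no moves)
Trace ⟨b⟩ through P, begin at {s0}:
  step 1 (b): {s1}
  — P admits the full trace.
Trace ⟨b⟩ through Q, begin at {t0}:
  step 1 (b): ∅  — Q cannot continue

b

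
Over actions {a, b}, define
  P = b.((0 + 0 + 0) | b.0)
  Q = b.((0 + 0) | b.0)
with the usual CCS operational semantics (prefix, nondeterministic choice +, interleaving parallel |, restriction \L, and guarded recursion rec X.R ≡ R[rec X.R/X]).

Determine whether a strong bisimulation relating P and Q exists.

YES

LTS(P): 3 reachable states
  p0 = b.((0 + 0 + 0) | b.0) | --b--▸ p1
  p1 = (0 + 0 + 0) | b.0 | --b--▸ p2
  p2 = (0 + 0 + 0) | 0 | ∅
LTS(Q): 3 reachable states
  q0 = b.((0 + 0) | b.0) | --b--▸ q1
  q1 = (0 + 0) | b.0 | --b--▸ q2
  q2 = (0 + 0) | 0 | ∅
Coarsest stable partition (strong bisimilarity classes):
  B0 = {p0, q0}
  B1 = {p1, q1}
  B2 = {p2, q2}
p0 ∈ B0, q0 ∈ B0 → same block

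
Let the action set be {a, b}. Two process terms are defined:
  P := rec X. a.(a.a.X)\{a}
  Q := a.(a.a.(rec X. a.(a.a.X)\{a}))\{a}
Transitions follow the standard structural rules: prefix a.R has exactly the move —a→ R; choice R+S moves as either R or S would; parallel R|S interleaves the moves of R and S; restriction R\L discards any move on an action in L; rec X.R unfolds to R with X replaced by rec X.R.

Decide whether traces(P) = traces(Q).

traces(P) = traces(Q)

Reachable graph of P (2 states):
  s0 = rec X. a.(a.a.X)\{a} ⊢ --a--▸ s1
  s1 = (a.a.(rec X. a.(a.a.X)\{a}))\{a} ⊢ ·
Reachable graph of Q (2 states):
  t0 = a.(a.a.(rec X. a.(a.a.X)\{a}))\{a} ⊢ --a--▸ t1
  t1 = (a.a.(rec X. a.(a.a.X)\{a}))\{a} ⊢ ·
Partition-refinement fixed point:
  B0 = {s0, t0}
  B1 = {s1, t1}
s0 ∈ B0, t0 ∈ B0 → same block
Bisimilar ⇒ trace-equivalent.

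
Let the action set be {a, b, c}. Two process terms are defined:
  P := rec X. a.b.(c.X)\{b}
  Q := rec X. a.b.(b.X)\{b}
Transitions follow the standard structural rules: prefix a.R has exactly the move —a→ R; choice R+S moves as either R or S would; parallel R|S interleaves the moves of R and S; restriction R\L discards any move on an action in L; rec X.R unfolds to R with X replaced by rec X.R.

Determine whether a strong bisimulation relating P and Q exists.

P's transition system — 5 states:
  p0 = rec X. a.b.(c.X)\{b} → —a→ p1
  p1 = b.(c.(rec X. a.b.(c.X)\{b}))\{b} → —b→ p2
  p2 = (c.(rec X. a.b.(c.X)\{b}))\{b} → —c→ p3
  p3 = (rec X. a.b.(c.X)\{b})\{b} → —a→ p4
  p4 = (b.(c.(rec X. a.b.(c.X)\{b}))\{b})\{b} → ∅
Q's transition system — 3 states:
  q0 = rec X. a.b.(b.X)\{b} → —a→ q1
  q1 = b.(b.(rec X. a.b.(b.X)\{b}))\{b} → —b→ q2
  q2 = (b.(rec X. a.b.(b.X)\{b}))\{b} → ∅
Coarsest stable partition (strong bisimilarity classes):
  B0 = {p0}
  B1 = {p1}
  B2 = {p2}
  B3 = {p3}
  B4 = {p4, q2}
  B5 = {q0}
  B6 = {q1}
p0 ∈ B0, q0 ∈ B5 → different blocks

NO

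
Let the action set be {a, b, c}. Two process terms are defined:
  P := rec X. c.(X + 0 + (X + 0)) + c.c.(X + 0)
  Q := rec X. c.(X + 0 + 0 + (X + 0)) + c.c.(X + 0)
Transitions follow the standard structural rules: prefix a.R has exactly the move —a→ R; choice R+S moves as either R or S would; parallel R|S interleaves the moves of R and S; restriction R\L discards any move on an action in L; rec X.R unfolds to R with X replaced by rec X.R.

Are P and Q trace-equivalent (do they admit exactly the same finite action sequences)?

Reachable graph of P (4 states):
  p0 = rec X. c.(X + 0 + (X + 0)) + c.c.(X + 0) ⊢ -c-> p1, -c-> p2
  p1 = (rec X. c.(X + 0 + (X + 0)) + c.c.(X + 0)) + 0 + ((rec X. c.(X + 0 + (X + 0)) + c.c.(X + 0)) + 0) ⊢ -c-> p1, -c-> p2
  p2 = c.((rec X. c.(X + 0 + (X + 0)) + c.c.(X + 0)) + 0) ⊢ -c-> p3
  p3 = (rec X. c.(X + 0 + (X + 0)) + c.c.(X + 0)) + 0 ⊢ -c-> p1, -c-> p2
Reachable graph of Q (4 states):
  q0 = rec X. c.(X + 0 + 0 + (X + 0)) + c.c.(X + 0) ⊢ -c-> q1, -c-> q2
  q1 = (rec X. c.(X + 0 + 0 + (X + 0)) + c.c.(X + 0)) + 0 + 0 + ((rec X. c.(X + 0 + 0 + (X + 0)) + c.c.(X + 0)) + 0) ⊢ -c-> q1, -c-> q2
  q2 = c.((rec X. c.(X + 0 + 0 + (X + 0)) + c.c.(X + 0)) + 0) ⊢ -c-> q3
  q3 = (rec X. c.(X + 0 + 0 + (X + 0)) + c.c.(X + 0)) + 0 ⊢ -c-> q1, -c-> q2
Partition-refinement fixed point:
  B0 = {p0, p1, p2, p3, q0, q1, q2, q3}
p0 ∈ B0, q0 ∈ B0 → same block
Bisimilar ⇒ trace-equivalent.

YES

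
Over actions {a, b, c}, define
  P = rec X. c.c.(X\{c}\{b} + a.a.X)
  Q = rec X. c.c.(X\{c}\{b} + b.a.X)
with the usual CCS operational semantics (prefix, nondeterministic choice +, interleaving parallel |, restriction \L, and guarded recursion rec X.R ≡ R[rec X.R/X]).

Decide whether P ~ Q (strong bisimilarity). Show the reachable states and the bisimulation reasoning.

LTS(P): 4 reachable states
  s0 = rec X. c.c.(X\{c}\{b} + a.a.X) | —c→ s1
  s1 = c.((rec X. c.c.(X\{c}\{b} + a.a.X))\{c}\{b} + a.a.(rec X. c.c.(X\{c}\{b} + a.a.X))) | —c→ s2
  s2 = (rec X. c.c.(X\{c}\{b} + a.a.X))\{c}\{b} + a.a.(rec X. c.c.(X\{c}\{b} + a.a.X)) | —a→ s3
  s3 = a.(rec X. c.c.(X\{c}\{b} + a.a.X)) | —a→ s0
LTS(Q): 4 reachable states
  t0 = rec X. c.c.(X\{c}\{b} + b.a.X) | —c→ t1
  t1 = c.((rec X. c.c.(X\{c}\{b} + b.a.X))\{c}\{b} + b.a.(rec X. c.c.(X\{c}\{b} + b.a.X))) | —c→ t2
  t2 = (rec X. c.c.(X\{c}\{b} + b.a.X))\{c}\{b} + b.a.(rec X. c.c.(X\{c}\{b} + b.a.X)) | —b→ t3
  t3 = a.(rec X. c.c.(X\{c}\{b} + b.a.X)) | —a→ t0
Coarsest stable partition (strong bisimilarity classes):
  B0 = {s0}
  B1 = {s1}
  B2 = {s2}
  B3 = {s3}
  B4 = {t0}
  B5 = {t1}
  B6 = {t2}
  B7 = {t3}
s0 ∈ B0, t0 ∈ B4 → different blocks

NO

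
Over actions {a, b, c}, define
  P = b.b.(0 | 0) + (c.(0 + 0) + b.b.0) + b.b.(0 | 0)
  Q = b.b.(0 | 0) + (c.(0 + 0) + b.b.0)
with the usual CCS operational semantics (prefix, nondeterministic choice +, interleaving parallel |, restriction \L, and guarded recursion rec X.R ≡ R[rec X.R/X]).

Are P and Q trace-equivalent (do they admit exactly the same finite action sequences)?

P's transition system — 6 states:
  p0 = b.b.(0 | 0) + (c.(0 + 0) + b.b.0) + b.b.(0 | 0) ⊢ =b=> p1, =b=> p2, =c=> p3
  p1 = b.(0 | 0) ⊢ =b=> p4
  p2 = b.0 ⊢ =b=> p5
  p3 = 0 + 0 ⊢ ·
  p4 = 0 | 0 ⊢ ·
  p5 = 0 ⊢ ·
Q's transition system — 6 states:
  q0 = b.b.(0 | 0) + (c.(0 + 0) + b.b.0) ⊢ =b=> q1, =b=> q2, =c=> q3
  q1 = b.(0 | 0) ⊢ =b=> q4
  q2 = b.0 ⊢ =b=> q5
  q3 = 0 + 0 ⊢ ·
  q4 = 0 | 0 ⊢ ·
  q5 = 0 ⊢ ·
Bisimilarity quotient blocks:
  B0 = {p0, q0}
  B1 = {p1, p2, q1, q2}
  B2 = {p3, p4, p5, q3, q4, q5}
p0 ∈ B0, q0 ∈ B0 → same block
Bisimilar ⇒ trace-equivalent.

trace-equivalent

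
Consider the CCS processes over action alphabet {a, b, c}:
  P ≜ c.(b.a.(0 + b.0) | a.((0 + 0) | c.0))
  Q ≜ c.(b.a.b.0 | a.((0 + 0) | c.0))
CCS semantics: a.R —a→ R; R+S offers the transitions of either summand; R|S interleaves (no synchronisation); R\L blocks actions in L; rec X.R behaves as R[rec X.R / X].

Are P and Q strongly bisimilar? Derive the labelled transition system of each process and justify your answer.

Reachable graph of P (13 states):
  u0 = c.(b.a.(0 + b.0) | a.((0 + 0) | c.0)) ⊢ ··c··> u1
  u1 = b.a.(0 + b.0) | a.((0 + 0) | c.0) ⊢ ··a··> u2, ··b··> u3
  u2 = b.a.(0 + b.0) | ((0 + 0) | c.0) ⊢ ··b··> u4, ··c··> u5
  u3 = a.(0 + b.0) | a.((0 + 0) | c.0) ⊢ ··a··> u4, ··a··> u6
  u4 = a.(0 + b.0) | ((0 + 0) | c.0) ⊢ ··a··> u7, ··c··> u8
  u5 = b.a.(0 + b.0) | ((0 + 0) | 0) ⊢ ··b··> u8
  u6 = (0 + b.0) | a.((0 + 0) | c.0) ⊢ ··a··> u7, ··b··> u9
  u7 = (0 + b.0) | ((0 + 0) | c.0) ⊢ ··b··> u10, ··c··> u11
  u8 = a.(0 + b.0) | ((0 + 0) | 0) ⊢ ··a··> u11
  u9 = 0 | a.((0 + 0) | c.0) ⊢ ··a··> u10
  u10 = 0 | ((0 + 0) | c.0) ⊢ ··c··> u12
  u11 = (0 + b.0) | ((0 + 0) | 0) ⊢ ··b··> u12
  u12 = 0 | ((0 + 0) | 0) ⊢ ∅
Reachable graph of Q (13 states):
  v0 = c.(b.a.b.0 | a.((0 + 0) | c.0)) ⊢ ··c··> v1
  v1 = b.a.b.0 | a.((0 + 0) | c.0) ⊢ ··a··> v2, ··b··> v3
  v2 = b.a.b.0 | ((0 + 0) | c.0) ⊢ ··b··> v4, ··c··> v5
  v3 = a.b.0 | a.((0 + 0) | c.0) ⊢ ··a··> v4, ··a··> v6
  v4 = a.b.0 | ((0 + 0) | c.0) ⊢ ··a··> v7, ··c··> v8
  v5 = b.a.b.0 | ((0 + 0) | 0) ⊢ ··b··> v8
  v6 = b.0 | a.((0 + 0) | c.0) ⊢ ··a··> v7, ··b··> v9
  v7 = b.0 | ((0 + 0) | c.0) ⊢ ··b··> v10, ··c··> v11
  v8 = a.b.0 | ((0 + 0) | 0) ⊢ ··a··> v11
  v9 = 0 | a.((0 + 0) | c.0) ⊢ ··a··> v10
  v10 = 0 | ((0 + 0) | c.0) ⊢ ··c··> v12
  v11 = b.0 | ((0 + 0) | 0) ⊢ ··b··> v12
  v12 = 0 | ((0 + 0) | 0) ⊢ ∅
Bisimilarity quotient blocks:
  B0 = {u0, v0}
  B1 = {u1, v1}
  B2 = {u2, v2}
  B3 = {u5, v5}
  B4 = {u8, v8}
  B5 = {u11, v11}
  B6 = {u12, v12}
  B7 = {u4, v4}
  B8 = {u7, v7}
  B9 = {u10, v10}
  B10 = {u3, v3}
  B11 = {u6, v6}
  B12 = {u9, v9}
u0 ∈ B0, v0 ∈ B0 → same block

YES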